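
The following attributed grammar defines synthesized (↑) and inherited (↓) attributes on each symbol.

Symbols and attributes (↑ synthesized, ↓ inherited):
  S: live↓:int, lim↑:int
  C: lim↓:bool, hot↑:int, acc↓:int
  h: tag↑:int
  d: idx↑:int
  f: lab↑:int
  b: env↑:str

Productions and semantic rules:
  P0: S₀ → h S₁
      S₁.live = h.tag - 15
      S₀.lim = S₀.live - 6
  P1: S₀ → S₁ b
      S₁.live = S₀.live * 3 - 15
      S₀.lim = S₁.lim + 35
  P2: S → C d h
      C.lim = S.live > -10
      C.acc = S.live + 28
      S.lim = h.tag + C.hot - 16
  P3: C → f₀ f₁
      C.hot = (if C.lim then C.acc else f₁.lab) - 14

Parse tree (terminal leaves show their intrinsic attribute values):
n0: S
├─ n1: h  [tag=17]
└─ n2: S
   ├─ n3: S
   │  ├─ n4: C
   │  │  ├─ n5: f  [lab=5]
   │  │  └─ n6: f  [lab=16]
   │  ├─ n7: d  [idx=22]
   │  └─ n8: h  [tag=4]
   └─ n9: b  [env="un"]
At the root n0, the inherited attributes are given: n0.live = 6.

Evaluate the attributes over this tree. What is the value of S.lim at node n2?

1. n0.live = 6  [given at root]
2. n1.tag = 17  [terminal]
3. n2.live = 2  [h.tag - 15]
4. n3.live = -9  [S₀.live * 3 - 15]
5. n4.lim = true  [S.live > -10]
6. n4.acc = 19  [S.live + 28]
7. n5.lab = 5  [terminal]
8. n6.lab = 16  [terminal]
9. n4.hot = 5  [(if C.lim then C.acc else f₁.lab) - 14]
10. n7.idx = 22  [terminal]
11. n8.tag = 4  [terminal]
12. n3.lim = -7  [h.tag + C.hot - 16]
13. n9.env = "un"  [terminal]
14. n2.lim = 28  [S₁.lim + 35]
15. n0.lim = 0  [S₀.live - 6]

28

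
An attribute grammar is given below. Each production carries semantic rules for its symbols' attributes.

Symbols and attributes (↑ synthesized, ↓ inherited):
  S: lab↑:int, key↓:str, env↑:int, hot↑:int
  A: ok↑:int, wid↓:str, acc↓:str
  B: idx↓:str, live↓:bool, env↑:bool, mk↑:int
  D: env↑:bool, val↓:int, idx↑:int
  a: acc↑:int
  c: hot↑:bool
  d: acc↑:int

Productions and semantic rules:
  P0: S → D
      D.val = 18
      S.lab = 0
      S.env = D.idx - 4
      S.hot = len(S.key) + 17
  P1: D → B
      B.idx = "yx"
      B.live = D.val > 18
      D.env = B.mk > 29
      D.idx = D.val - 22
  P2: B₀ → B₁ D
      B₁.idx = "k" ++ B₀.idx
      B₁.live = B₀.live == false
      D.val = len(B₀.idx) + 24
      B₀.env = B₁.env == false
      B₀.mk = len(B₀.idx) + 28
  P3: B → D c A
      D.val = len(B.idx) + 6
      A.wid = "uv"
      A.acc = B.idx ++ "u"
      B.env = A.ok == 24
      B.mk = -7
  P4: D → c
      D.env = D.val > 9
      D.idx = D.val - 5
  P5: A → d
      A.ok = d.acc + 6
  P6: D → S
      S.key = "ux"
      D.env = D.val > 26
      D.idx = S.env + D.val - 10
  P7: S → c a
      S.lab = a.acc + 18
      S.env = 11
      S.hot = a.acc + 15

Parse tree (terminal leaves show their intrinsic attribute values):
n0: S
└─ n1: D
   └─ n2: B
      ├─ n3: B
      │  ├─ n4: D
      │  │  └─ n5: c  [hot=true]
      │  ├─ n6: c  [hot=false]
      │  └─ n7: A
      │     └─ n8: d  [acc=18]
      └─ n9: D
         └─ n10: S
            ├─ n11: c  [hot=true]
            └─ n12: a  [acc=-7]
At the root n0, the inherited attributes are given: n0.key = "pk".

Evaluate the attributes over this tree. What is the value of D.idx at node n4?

4

1. n0.key = "pk"  [given at root]
2. n1.val = 18  [18]
3. n2.idx = "yx"  ["yx"]
4. n2.live = false  [D.val > 18]
5. n3.idx = "kyx"  ["k" ++ B₀.idx]
6. n3.live = true  [B₀.live == false]
7. n4.val = 9  [len(B.idx) + 6]
8. n5.hot = true  [terminal]
9. n4.env = false  [D.val > 9]
10. n4.idx = 4  [D.val - 5]
11. n6.hot = false  [terminal]
12. n7.wid = "uv"  ["uv"]
13. n7.acc = "kyxu"  [B.idx ++ "u"]
14. n8.acc = 18  [terminal]
15. n7.ok = 24  [d.acc + 6]
16. n3.env = true  [A.ok == 24]
17. n3.mk = -7  [-7]
18. n9.val = 26  [len(B₀.idx) + 24]
19. n10.key = "ux"  ["ux"]
20. n11.hot = true  [terminal]
21. n12.acc = -7  [terminal]
22. n10.lab = 11  [a.acc + 18]
23. n10.env = 11  [11]
24. n10.hot = 8  [a.acc + 15]
25. n9.env = false  [D.val > 26]
26. n9.idx = 27  [S.env + D.val - 10]
27. n2.env = false  [B₁.env == false]
28. n2.mk = 30  [len(B₀.idx) + 28]
29. n1.env = true  [B.mk > 29]
30. n1.idx = -4  [D.val - 22]
31. n0.lab = 0  [0]
32. n0.env = -8  [D.idx - 4]
33. n0.hot = 19  [len(S.key) + 17]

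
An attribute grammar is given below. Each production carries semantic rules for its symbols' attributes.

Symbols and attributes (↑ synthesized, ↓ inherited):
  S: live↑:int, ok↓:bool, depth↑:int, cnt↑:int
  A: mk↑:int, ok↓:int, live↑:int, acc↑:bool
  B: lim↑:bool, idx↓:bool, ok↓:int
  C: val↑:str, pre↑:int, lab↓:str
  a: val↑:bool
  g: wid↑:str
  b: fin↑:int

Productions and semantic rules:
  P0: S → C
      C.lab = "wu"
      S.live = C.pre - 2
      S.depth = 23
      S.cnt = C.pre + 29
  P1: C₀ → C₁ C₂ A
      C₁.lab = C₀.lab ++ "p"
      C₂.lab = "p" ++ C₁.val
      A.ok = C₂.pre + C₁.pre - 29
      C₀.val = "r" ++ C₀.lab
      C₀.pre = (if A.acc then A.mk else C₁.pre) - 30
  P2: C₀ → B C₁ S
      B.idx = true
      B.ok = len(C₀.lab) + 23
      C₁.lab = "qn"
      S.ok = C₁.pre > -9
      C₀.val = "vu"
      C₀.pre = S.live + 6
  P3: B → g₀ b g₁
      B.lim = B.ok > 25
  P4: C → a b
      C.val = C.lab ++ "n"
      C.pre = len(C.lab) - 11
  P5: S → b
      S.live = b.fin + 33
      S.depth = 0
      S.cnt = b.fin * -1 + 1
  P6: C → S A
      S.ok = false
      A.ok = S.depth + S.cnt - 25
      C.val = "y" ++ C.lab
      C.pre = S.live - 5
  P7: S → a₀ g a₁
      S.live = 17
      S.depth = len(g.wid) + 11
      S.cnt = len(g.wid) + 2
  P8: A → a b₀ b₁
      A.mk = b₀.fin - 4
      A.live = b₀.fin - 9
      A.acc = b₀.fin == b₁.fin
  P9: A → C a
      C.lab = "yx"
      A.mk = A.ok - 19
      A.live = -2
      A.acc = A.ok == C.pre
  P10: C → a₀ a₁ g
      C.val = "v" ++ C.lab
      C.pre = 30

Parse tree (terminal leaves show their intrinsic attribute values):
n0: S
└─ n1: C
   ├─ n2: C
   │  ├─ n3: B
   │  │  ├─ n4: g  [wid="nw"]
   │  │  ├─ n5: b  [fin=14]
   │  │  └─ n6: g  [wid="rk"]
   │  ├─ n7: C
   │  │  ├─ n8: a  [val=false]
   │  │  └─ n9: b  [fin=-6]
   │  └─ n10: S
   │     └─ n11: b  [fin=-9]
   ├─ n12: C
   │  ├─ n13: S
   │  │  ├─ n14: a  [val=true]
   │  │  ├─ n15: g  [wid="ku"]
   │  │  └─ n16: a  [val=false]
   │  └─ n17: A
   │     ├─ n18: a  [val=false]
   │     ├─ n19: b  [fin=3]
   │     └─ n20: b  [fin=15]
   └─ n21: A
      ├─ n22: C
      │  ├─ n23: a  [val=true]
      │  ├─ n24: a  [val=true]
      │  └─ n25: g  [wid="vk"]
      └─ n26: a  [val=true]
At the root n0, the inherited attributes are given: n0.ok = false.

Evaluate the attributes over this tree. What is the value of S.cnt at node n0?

1. n0.ok = false  [given at root]
2. n1.lab = "wu"  ["wu"]
3. n2.lab = "wup"  [C₀.lab ++ "p"]
4. n3.idx = true  [true]
5. n3.ok = 26  [len(C₀.lab) + 23]
6. n4.wid = "nw"  [terminal]
7. n5.fin = 14  [terminal]
8. n6.wid = "rk"  [terminal]
9. n3.lim = true  [B.ok > 25]
10. n7.lab = "qn"  ["qn"]
11. n8.val = false  [terminal]
12. n9.fin = -6  [terminal]
13. n7.val = "qnn"  [C.lab ++ "n"]
14. n7.pre = -9  [len(C.lab) - 11]
15. n10.ok = false  [C₁.pre > -9]
16. n11.fin = -9  [terminal]
17. n10.live = 24  [b.fin + 33]
18. n10.depth = 0  [0]
19. n10.cnt = 10  [b.fin * -1 + 1]
20. n2.val = "vu"  ["vu"]
21. n2.pre = 30  [S.live + 6]
22. n12.lab = "pvu"  ["p" ++ C₁.val]
23. n13.ok = false  [false]
24. n14.val = true  [terminal]
25. n15.wid = "ku"  [terminal]
26. n16.val = false  [terminal]
27. n13.live = 17  [17]
28. n13.depth = 13  [len(g.wid) + 11]
29. n13.cnt = 4  [len(g.wid) + 2]
30. n17.ok = -8  [S.depth + S.cnt - 25]
31. n18.val = false  [terminal]
32. n19.fin = 3  [terminal]
33. n20.fin = 15  [terminal]
34. n17.mk = -1  [b₀.fin - 4]
35. n17.live = -6  [b₀.fin - 9]
36. n17.acc = false  [b₀.fin == b₁.fin]
37. n12.val = "ypvu"  ["y" ++ C.lab]
38. n12.pre = 12  [S.live - 5]
39. n21.ok = 13  [C₂.pre + C₁.pre - 29]
40. n22.lab = "yx"  ["yx"]
41. n23.val = true  [terminal]
42. n24.val = true  [terminal]
43. n25.wid = "vk"  [terminal]
44. n22.val = "vyx"  ["v" ++ C.lab]
45. n22.pre = 30  [30]
46. n26.val = true  [terminal]
47. n21.mk = -6  [A.ok - 19]
48. n21.live = -2  [-2]
49. n21.acc = false  [A.ok == C.pre]
50. n1.val = "rwu"  ["r" ++ C₀.lab]
51. n1.pre = 0  [(if A.acc then A.mk else C₁.pre) - 30]
52. n0.live = -2  [C.pre - 2]
53. n0.depth = 23  [23]
54. n0.cnt = 29  [C.pre + 29]

29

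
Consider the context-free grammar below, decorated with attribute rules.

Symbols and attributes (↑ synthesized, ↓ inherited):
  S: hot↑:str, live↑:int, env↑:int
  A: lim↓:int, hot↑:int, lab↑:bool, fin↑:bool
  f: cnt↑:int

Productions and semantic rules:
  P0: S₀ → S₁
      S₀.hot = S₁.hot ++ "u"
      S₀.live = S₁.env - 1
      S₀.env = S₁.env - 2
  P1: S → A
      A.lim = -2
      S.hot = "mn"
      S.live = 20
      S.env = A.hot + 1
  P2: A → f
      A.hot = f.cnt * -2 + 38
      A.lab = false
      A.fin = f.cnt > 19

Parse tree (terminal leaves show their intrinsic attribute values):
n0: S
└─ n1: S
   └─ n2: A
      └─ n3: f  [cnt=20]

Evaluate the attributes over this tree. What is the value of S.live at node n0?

-2

1. n2.lim = -2  [-2]
2. n3.cnt = 20  [terminal]
3. n2.hot = -2  [f.cnt * -2 + 38]
4. n2.lab = false  [false]
5. n2.fin = true  [f.cnt > 19]
6. n1.hot = "mn"  ["mn"]
7. n1.live = 20  [20]
8. n1.env = -1  [A.hot + 1]
9. n0.hot = "mnu"  [S₁.hot ++ "u"]
10. n0.live = -2  [S₁.env - 1]
11. n0.env = -3  [S₁.env - 2]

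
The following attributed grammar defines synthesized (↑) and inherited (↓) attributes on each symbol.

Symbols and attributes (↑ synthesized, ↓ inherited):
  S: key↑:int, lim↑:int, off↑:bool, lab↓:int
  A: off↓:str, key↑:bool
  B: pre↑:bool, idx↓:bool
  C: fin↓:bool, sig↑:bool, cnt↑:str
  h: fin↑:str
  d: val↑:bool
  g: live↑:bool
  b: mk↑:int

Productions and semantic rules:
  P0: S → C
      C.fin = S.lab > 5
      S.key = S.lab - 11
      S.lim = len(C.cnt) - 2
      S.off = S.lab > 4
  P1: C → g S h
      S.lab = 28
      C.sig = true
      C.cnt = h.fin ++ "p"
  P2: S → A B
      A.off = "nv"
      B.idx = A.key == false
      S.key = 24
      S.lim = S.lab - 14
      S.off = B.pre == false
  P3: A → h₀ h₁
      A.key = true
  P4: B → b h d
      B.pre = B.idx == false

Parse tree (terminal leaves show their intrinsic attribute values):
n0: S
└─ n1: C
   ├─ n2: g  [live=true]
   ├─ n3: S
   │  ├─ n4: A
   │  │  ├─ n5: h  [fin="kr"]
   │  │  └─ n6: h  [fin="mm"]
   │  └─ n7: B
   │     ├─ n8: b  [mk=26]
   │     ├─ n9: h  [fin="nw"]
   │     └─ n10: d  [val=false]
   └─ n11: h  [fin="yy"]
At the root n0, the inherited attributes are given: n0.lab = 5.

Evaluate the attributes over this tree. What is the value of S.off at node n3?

1. n0.lab = 5  [given at root]
2. n1.fin = false  [S.lab > 5]
3. n2.live = true  [terminal]
4. n3.lab = 28  [28]
5. n4.off = "nv"  ["nv"]
6. n5.fin = "kr"  [terminal]
7. n6.fin = "mm"  [terminal]
8. n4.key = true  [true]
9. n7.idx = false  [A.key == false]
10. n8.mk = 26  [terminal]
11. n9.fin = "nw"  [terminal]
12. n10.val = false  [terminal]
13. n7.pre = true  [B.idx == false]
14. n3.key = 24  [24]
15. n3.lim = 14  [S.lab - 14]
16. n3.off = false  [B.pre == false]
17. n11.fin = "yy"  [terminal]
18. n1.sig = true  [true]
19. n1.cnt = "yyp"  [h.fin ++ "p"]
20. n0.key = -6  [S.lab - 11]
21. n0.lim = 1  [len(C.cnt) - 2]
22. n0.off = true  [S.lab > 4]

false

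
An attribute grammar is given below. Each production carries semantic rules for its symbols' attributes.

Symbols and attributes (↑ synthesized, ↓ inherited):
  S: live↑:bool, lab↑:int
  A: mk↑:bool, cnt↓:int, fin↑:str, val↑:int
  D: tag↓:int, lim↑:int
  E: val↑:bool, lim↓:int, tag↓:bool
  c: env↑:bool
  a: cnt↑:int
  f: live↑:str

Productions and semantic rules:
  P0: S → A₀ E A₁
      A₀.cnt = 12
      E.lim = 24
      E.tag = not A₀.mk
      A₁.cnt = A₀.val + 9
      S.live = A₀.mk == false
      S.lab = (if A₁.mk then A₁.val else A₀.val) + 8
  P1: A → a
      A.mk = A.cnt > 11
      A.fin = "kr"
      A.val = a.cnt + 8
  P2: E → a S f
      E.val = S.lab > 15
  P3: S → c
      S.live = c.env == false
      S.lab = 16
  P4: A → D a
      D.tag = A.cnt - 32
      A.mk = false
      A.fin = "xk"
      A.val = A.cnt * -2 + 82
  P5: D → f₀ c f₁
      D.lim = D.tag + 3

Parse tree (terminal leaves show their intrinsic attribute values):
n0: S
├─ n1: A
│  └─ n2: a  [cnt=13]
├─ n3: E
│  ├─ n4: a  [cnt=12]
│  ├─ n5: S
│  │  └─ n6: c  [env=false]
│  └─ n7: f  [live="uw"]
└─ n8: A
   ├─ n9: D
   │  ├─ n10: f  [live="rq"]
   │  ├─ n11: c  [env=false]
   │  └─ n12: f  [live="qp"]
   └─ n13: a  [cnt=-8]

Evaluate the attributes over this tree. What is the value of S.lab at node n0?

29

1. n1.cnt = 12  [12]
2. n2.cnt = 13  [terminal]
3. n1.mk = true  [A.cnt > 11]
4. n1.fin = "kr"  ["kr"]
5. n1.val = 21  [a.cnt + 8]
6. n3.lim = 24  [24]
7. n3.tag = false  [not A₀.mk]
8. n4.cnt = 12  [terminal]
9. n6.env = false  [terminal]
10. n5.live = true  [c.env == false]
11. n5.lab = 16  [16]
12. n7.live = "uw"  [terminal]
13. n3.val = true  [S.lab > 15]
14. n8.cnt = 30  [A₀.val + 9]
15. n9.tag = -2  [A.cnt - 32]
16. n10.live = "rq"  [terminal]
17. n11.env = false  [terminal]
18. n12.live = "qp"  [terminal]
19. n9.lim = 1  [D.tag + 3]
20. n13.cnt = -8  [terminal]
21. n8.mk = false  [false]
22. n8.fin = "xk"  ["xk"]
23. n8.val = 22  [A.cnt * -2 + 82]
24. n0.live = false  [A₀.mk == false]
25. n0.lab = 29  [(if A₁.mk then A₁.val else A₀.val) + 8]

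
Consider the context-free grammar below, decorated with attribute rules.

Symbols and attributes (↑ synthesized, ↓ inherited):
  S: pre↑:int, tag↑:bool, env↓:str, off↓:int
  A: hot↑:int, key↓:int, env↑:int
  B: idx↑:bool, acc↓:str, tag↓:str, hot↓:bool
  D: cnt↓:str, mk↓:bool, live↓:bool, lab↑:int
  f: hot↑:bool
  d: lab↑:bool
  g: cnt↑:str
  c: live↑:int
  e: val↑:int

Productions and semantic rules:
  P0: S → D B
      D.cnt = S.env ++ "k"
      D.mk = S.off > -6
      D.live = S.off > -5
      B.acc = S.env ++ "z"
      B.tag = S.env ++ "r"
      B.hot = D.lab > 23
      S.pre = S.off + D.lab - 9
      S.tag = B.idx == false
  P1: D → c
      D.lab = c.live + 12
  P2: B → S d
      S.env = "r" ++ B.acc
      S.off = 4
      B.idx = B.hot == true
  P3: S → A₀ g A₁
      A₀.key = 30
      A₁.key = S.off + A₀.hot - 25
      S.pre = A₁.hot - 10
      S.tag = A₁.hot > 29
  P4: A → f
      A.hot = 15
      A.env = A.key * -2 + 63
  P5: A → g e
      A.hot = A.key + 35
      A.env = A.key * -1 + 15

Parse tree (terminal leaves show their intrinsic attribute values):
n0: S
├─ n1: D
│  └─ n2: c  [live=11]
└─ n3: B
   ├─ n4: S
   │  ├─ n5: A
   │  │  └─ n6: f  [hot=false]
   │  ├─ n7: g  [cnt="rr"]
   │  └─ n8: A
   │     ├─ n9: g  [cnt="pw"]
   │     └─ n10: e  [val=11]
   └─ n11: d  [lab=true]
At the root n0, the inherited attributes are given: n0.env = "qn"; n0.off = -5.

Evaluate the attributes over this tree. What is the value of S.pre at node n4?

1. n0.env = "qn"  [given at root]
2. n0.off = -5  [given at root]
3. n1.cnt = "qnk"  [S.env ++ "k"]
4. n1.mk = true  [S.off > -6]
5. n1.live = false  [S.off > -5]
6. n2.live = 11  [terminal]
7. n1.lab = 23  [c.live + 12]
8. n3.acc = "qnz"  [S.env ++ "z"]
9. n3.tag = "qnr"  [S.env ++ "r"]
10. n3.hot = false  [D.lab > 23]
11. n4.env = "rqnz"  ["r" ++ B.acc]
12. n4.off = 4  [4]
13. n5.key = 30  [30]
14. n6.hot = false  [terminal]
15. n5.hot = 15  [15]
16. n5.env = 3  [A.key * -2 + 63]
17. n7.cnt = "rr"  [terminal]
18. n8.key = -6  [S.off + A₀.hot - 25]
19. n9.cnt = "pw"  [terminal]
20. n10.val = 11  [terminal]
21. n8.hot = 29  [A.key + 35]
22. n8.env = 21  [A.key * -1 + 15]
23. n4.pre = 19  [A₁.hot - 10]
24. n4.tag = false  [A₁.hot > 29]
25. n11.lab = true  [terminal]
26. n3.idx = false  [B.hot == true]
27. n0.pre = 9  [S.off + D.lab - 9]
28. n0.tag = true  [B.idx == false]

19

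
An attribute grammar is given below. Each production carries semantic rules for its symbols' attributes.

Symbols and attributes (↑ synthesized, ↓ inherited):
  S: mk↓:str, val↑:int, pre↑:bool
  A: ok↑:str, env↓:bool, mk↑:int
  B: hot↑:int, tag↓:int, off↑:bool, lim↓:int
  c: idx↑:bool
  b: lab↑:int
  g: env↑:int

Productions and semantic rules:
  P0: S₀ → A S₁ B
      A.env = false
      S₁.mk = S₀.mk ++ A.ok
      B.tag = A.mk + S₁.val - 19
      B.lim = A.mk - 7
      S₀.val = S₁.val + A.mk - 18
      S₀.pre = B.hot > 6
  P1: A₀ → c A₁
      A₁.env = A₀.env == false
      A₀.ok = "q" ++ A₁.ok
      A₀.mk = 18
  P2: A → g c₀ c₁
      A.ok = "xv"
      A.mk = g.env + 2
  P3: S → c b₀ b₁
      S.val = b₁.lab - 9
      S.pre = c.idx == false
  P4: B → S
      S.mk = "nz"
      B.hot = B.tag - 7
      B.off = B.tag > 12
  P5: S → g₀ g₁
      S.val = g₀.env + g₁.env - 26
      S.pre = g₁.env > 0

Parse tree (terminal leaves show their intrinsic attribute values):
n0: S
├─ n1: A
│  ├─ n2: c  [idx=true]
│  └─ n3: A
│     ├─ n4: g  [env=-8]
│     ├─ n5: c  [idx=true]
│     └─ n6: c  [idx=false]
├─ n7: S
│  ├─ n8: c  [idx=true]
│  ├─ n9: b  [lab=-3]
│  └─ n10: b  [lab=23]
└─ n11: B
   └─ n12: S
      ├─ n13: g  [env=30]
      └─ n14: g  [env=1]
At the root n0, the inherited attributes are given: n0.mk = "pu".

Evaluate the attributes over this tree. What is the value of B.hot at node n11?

1. n0.mk = "pu"  [given at root]
2. n1.env = false  [false]
3. n2.idx = true  [terminal]
4. n3.env = true  [A₀.env == false]
5. n4.env = -8  [terminal]
6. n5.idx = true  [terminal]
7. n6.idx = false  [terminal]
8. n3.ok = "xv"  ["xv"]
9. n3.mk = -6  [g.env + 2]
10. n1.ok = "qxv"  ["q" ++ A₁.ok]
11. n1.mk = 18  [18]
12. n7.mk = "puqxv"  [S₀.mk ++ A.ok]
13. n8.idx = true  [terminal]
14. n9.lab = -3  [terminal]
15. n10.lab = 23  [terminal]
16. n7.val = 14  [b₁.lab - 9]
17. n7.pre = false  [c.idx == false]
18. n11.tag = 13  [A.mk + S₁.val - 19]
19. n11.lim = 11  [A.mk - 7]
20. n12.mk = "nz"  ["nz"]
21. n13.env = 30  [terminal]
22. n14.env = 1  [terminal]
23. n12.val = 5  [g₀.env + g₁.env - 26]
24. n12.pre = true  [g₁.env > 0]
25. n11.hot = 6  [B.tag - 7]
26. n11.off = true  [B.tag > 12]
27. n0.val = 14  [S₁.val + A.mk - 18]
28. n0.pre = false  [B.hot > 6]

6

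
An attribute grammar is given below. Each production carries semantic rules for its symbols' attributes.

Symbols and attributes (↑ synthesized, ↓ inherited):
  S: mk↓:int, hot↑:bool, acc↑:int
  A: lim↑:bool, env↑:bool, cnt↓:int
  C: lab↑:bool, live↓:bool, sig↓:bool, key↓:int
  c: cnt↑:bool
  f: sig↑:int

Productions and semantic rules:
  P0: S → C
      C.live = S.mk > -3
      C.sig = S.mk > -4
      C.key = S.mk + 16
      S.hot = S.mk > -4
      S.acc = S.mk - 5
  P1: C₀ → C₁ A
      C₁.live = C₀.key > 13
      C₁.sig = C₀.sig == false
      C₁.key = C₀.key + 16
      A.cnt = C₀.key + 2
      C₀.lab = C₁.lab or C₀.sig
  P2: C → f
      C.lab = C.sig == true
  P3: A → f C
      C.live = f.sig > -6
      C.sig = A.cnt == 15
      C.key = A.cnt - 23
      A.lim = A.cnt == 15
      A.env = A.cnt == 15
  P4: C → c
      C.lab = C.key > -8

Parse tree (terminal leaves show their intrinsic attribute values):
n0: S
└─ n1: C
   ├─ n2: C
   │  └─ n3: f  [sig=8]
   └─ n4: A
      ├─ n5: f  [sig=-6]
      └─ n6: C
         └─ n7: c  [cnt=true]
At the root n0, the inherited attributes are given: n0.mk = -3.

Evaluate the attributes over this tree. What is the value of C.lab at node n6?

false

1. n0.mk = -3  [given at root]
2. n1.live = false  [S.mk > -3]
3. n1.sig = true  [S.mk > -4]
4. n1.key = 13  [S.mk + 16]
5. n2.live = false  [C₀.key > 13]
6. n2.sig = false  [C₀.sig == false]
7. n2.key = 29  [C₀.key + 16]
8. n3.sig = 8  [terminal]
9. n2.lab = false  [C.sig == true]
10. n4.cnt = 15  [C₀.key + 2]
11. n5.sig = -6  [terminal]
12. n6.live = false  [f.sig > -6]
13. n6.sig = true  [A.cnt == 15]
14. n6.key = -8  [A.cnt - 23]
15. n7.cnt = true  [terminal]
16. n6.lab = false  [C.key > -8]
17. n4.lim = true  [A.cnt == 15]
18. n4.env = true  [A.cnt == 15]
19. n1.lab = true  [C₁.lab or C₀.sig]
20. n0.hot = true  [S.mk > -4]
21. n0.acc = -8  [S.mk - 5]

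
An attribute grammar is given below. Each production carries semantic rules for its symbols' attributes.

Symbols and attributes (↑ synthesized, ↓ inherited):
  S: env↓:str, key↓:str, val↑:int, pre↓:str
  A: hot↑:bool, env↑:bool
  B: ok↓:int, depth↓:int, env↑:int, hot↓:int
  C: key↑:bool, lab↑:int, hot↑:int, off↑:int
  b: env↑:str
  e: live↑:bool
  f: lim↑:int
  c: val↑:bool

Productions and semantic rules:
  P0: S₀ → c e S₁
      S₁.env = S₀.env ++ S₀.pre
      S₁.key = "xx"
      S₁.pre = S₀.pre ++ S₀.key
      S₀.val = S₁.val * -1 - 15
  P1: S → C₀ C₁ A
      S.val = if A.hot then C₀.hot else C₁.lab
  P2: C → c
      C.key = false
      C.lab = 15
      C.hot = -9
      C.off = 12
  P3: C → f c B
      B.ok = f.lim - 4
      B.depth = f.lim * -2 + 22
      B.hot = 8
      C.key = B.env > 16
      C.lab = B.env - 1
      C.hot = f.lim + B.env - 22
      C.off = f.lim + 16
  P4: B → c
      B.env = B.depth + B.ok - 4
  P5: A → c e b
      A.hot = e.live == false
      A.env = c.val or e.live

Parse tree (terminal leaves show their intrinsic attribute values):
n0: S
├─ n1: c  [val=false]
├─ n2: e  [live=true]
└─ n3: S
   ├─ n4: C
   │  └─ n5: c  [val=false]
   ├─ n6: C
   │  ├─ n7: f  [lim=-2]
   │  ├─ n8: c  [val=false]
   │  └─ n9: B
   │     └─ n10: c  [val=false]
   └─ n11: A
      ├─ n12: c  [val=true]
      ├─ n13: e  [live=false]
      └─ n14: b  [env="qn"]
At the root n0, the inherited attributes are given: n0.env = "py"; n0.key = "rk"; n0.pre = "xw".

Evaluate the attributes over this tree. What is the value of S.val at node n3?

-9

1. n0.env = "py"  [given at root]
2. n0.key = "rk"  [given at root]
3. n0.pre = "xw"  [given at root]
4. n1.val = false  [terminal]
5. n2.live = true  [terminal]
6. n3.env = "pyxw"  [S₀.env ++ S₀.pre]
7. n3.key = "xx"  ["xx"]
8. n3.pre = "xwrk"  [S₀.pre ++ S₀.key]
9. n5.val = false  [terminal]
10. n4.key = false  [false]
11. n4.lab = 15  [15]
12. n4.hot = -9  [-9]
13. n4.off = 12  [12]
14. n7.lim = -2  [terminal]
15. n8.val = false  [terminal]
16. n9.ok = -6  [f.lim - 4]
17. n9.depth = 26  [f.lim * -2 + 22]
18. n9.hot = 8  [8]
19. n10.val = false  [terminal]
20. n9.env = 16  [B.depth + B.ok - 4]
21. n6.key = false  [B.env > 16]
22. n6.lab = 15  [B.env - 1]
23. n6.hot = -8  [f.lim + B.env - 22]
24. n6.off = 14  [f.lim + 16]
25. n12.val = true  [terminal]
26. n13.live = false  [terminal]
27. n14.env = "qn"  [terminal]
28. n11.hot = true  [e.live == false]
29. n11.env = true  [c.val or e.live]
30. n3.val = -9  [if A.hot then C₀.hot else C₁.lab]
31. n0.val = -6  [S₁.val * -1 - 15]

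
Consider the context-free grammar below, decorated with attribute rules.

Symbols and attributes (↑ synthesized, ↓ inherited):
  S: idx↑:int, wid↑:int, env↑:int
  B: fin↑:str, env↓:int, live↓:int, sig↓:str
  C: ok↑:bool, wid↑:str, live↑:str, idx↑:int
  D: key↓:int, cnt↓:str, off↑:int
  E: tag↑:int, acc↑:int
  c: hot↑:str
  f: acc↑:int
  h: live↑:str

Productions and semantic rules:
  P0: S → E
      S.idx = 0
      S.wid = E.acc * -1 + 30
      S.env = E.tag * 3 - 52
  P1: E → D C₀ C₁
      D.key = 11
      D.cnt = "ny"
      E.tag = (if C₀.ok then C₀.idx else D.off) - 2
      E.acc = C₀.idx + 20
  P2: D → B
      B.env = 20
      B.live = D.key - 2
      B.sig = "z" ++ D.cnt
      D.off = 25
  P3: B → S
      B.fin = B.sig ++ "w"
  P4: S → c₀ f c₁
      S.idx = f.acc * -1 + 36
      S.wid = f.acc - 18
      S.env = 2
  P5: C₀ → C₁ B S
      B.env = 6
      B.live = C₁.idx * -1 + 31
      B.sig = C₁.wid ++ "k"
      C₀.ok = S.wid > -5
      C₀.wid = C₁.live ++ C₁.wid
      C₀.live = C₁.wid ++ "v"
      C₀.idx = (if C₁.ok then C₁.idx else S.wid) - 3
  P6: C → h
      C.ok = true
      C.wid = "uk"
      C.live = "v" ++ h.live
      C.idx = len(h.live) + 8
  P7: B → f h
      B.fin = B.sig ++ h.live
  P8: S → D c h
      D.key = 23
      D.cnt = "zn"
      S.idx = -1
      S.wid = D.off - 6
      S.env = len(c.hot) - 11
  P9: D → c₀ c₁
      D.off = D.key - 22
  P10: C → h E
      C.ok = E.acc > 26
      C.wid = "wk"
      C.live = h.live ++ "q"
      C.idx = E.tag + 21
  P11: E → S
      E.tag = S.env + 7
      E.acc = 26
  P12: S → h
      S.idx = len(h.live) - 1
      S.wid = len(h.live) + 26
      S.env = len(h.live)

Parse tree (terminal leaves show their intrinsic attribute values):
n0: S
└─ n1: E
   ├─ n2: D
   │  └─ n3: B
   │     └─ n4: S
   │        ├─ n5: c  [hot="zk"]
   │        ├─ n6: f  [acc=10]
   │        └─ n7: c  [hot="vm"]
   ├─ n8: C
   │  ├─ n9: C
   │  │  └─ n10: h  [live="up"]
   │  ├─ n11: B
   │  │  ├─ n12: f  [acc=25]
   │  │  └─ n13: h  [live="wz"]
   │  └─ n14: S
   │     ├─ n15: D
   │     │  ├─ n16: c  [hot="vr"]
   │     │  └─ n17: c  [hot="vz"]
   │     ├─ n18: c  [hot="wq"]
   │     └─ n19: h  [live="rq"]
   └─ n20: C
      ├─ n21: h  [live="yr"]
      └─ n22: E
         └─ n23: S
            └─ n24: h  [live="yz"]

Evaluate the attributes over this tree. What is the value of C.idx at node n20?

1. n2.key = 11  [11]
2. n2.cnt = "ny"  ["ny"]
3. n3.env = 20  [20]
4. n3.live = 9  [D.key - 2]
5. n3.sig = "zny"  ["z" ++ D.cnt]
6. n5.hot = "zk"  [terminal]
7. n6.acc = 10  [terminal]
8. n7.hot = "vm"  [terminal]
9. n4.idx = 26  [f.acc * -1 + 36]
10. n4.wid = -8  [f.acc - 18]
11. n4.env = 2  [2]
12. n3.fin = "znyw"  [B.sig ++ "w"]
13. n2.off = 25  [25]
14. n10.live = "up"  [terminal]
15. n9.ok = true  [true]
16. n9.wid = "uk"  ["uk"]
17. n9.live = "vup"  ["v" ++ h.live]
18. n9.idx = 10  [len(h.live) + 8]
19. n11.env = 6  [6]
20. n11.live = 21  [C₁.idx * -1 + 31]
21. n11.sig = "ukk"  [C₁.wid ++ "k"]
22. n12.acc = 25  [terminal]
23. n13.live = "wz"  [terminal]
24. n11.fin = "ukkwz"  [B.sig ++ h.live]
25. n15.key = 23  [23]
26. n15.cnt = "zn"  ["zn"]
27. n16.hot = "vr"  [terminal]
28. n17.hot = "vz"  [terminal]
29. n15.off = 1  [D.key - 22]
30. n18.hot = "wq"  [terminal]
31. n19.live = "rq"  [terminal]
32. n14.idx = -1  [-1]
33. n14.wid = -5  [D.off - 6]
34. n14.env = -9  [len(c.hot) - 11]
35. n8.ok = false  [S.wid > -5]
36. n8.wid = "vupuk"  [C₁.live ++ C₁.wid]
37. n8.live = "ukv"  [C₁.wid ++ "v"]
38. n8.idx = 7  [(if C₁.ok then C₁.idx else S.wid) - 3]
39. n21.live = "yr"  [terminal]
40. n24.live = "yz"  [terminal]
41. n23.idx = 1  [len(h.live) - 1]
42. n23.wid = 28  [len(h.live) + 26]
43. n23.env = 2  [len(h.live)]
44. n22.tag = 9  [S.env + 7]
45. n22.acc = 26  [26]
46. n20.ok = false  [E.acc > 26]
47. n20.wid = "wk"  ["wk"]
48. n20.live = "yrq"  [h.live ++ "q"]
49. n20.idx = 30  [E.tag + 21]
50. n1.tag = 23  [(if C₀.ok then C₀.idx else D.off) - 2]
51. n1.acc = 27  [C₀.idx + 20]
52. n0.idx = 0  [0]
53. n0.wid = 3  [E.acc * -1 + 30]
54. n0.env = 17  [E.tag * 3 - 52]

30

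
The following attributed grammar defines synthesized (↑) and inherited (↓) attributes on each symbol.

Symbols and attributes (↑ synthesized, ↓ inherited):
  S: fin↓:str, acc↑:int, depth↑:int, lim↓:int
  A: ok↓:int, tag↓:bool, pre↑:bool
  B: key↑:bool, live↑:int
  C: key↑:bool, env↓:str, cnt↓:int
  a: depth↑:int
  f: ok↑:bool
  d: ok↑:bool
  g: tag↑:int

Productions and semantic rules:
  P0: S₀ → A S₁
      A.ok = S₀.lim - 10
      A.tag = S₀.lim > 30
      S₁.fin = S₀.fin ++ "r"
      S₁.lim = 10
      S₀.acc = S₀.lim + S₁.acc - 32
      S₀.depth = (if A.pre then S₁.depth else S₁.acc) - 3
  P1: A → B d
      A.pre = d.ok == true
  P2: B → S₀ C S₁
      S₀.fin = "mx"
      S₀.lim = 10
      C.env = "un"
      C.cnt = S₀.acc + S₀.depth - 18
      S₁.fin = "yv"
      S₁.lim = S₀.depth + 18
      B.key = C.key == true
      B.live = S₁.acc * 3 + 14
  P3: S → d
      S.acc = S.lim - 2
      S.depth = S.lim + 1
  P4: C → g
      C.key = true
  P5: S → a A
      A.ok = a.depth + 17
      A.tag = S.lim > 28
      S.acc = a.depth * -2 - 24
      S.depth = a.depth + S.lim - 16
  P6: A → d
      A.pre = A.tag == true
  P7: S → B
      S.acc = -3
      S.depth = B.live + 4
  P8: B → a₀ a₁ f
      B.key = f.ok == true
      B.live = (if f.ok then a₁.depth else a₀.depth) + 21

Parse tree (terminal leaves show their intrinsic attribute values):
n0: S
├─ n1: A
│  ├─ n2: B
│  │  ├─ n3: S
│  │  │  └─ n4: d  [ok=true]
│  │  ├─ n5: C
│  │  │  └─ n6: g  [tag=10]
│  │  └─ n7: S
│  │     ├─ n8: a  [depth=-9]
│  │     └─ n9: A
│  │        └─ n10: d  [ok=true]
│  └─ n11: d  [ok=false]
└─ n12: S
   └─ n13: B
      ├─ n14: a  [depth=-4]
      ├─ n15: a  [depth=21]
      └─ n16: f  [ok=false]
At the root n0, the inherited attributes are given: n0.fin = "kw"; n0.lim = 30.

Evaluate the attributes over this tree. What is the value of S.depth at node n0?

-6

1. n0.fin = "kw"  [given at root]
2. n0.lim = 30  [given at root]
3. n1.ok = 20  [S₀.lim - 10]
4. n1.tag = false  [S₀.lim > 30]
5. n3.fin = "mx"  ["mx"]
6. n3.lim = 10  [10]
7. n4.ok = true  [terminal]
8. n3.acc = 8  [S.lim - 2]
9. n3.depth = 11  [S.lim + 1]
10. n5.env = "un"  ["un"]
11. n5.cnt = 1  [S₀.acc + S₀.depth - 18]
12. n6.tag = 10  [terminal]
13. n5.key = true  [true]
14. n7.fin = "yv"  ["yv"]
15. n7.lim = 29  [S₀.depth + 18]
16. n8.depth = -9  [terminal]
17. n9.ok = 8  [a.depth + 17]
18. n9.tag = true  [S.lim > 28]
19. n10.ok = true  [terminal]
20. n9.pre = true  [A.tag == true]
21. n7.acc = -6  [a.depth * -2 - 24]
22. n7.depth = 4  [a.depth + S.lim - 16]
23. n2.key = true  [C.key == true]
24. n2.live = -4  [S₁.acc * 3 + 14]
25. n11.ok = false  [terminal]
26. n1.pre = false  [d.ok == true]
27. n12.fin = "kwr"  [S₀.fin ++ "r"]
28. n12.lim = 10  [10]
29. n14.depth = -4  [terminal]
30. n15.depth = 21  [terminal]
31. n16.ok = false  [terminal]
32. n13.key = false  [f.ok == true]
33. n13.live = 17  [(if f.ok then a₁.depth else a₀.depth) + 21]
34. n12.acc = -3  [-3]
35. n12.depth = 21  [B.live + 4]
36. n0.acc = -5  [S₀.lim + S₁.acc - 32]
37. n0.depth = -6  [(if A.pre then S₁.depth else S₁.acc) - 3]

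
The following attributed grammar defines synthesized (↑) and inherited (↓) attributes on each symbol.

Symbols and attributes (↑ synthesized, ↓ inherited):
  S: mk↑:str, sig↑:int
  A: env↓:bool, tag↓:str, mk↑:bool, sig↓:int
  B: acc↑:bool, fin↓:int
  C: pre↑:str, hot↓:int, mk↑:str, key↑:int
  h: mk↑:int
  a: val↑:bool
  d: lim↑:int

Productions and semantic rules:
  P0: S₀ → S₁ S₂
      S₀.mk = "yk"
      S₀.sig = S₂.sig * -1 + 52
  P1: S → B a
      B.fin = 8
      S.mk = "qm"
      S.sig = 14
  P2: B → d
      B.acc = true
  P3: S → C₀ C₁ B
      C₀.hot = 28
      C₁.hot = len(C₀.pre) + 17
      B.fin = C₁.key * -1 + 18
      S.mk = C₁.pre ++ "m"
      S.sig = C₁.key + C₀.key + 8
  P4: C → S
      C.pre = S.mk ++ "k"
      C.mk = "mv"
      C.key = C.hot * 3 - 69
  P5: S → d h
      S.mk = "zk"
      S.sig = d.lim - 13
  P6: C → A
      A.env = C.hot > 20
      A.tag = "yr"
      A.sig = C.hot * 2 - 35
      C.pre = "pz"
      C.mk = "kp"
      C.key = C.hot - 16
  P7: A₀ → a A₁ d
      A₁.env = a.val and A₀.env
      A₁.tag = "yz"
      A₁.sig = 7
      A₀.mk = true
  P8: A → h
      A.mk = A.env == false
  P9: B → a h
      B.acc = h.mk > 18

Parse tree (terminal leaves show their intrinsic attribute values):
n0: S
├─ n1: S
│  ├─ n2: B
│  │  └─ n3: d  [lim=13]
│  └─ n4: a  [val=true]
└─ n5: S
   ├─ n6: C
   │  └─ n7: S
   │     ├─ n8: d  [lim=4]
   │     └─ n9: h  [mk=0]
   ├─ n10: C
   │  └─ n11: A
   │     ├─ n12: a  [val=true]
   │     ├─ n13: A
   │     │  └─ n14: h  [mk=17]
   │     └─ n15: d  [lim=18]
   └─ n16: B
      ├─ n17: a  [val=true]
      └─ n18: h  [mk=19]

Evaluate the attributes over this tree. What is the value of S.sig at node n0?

25

1. n2.fin = 8  [8]
2. n3.lim = 13  [terminal]
3. n2.acc = true  [true]
4. n4.val = true  [terminal]
5. n1.mk = "qm"  ["qm"]
6. n1.sig = 14  [14]
7. n6.hot = 28  [28]
8. n8.lim = 4  [terminal]
9. n9.mk = 0  [terminal]
10. n7.mk = "zk"  ["zk"]
11. n7.sig = -9  [d.lim - 13]
12. n6.pre = "zkk"  [S.mk ++ "k"]
13. n6.mk = "mv"  ["mv"]
14. n6.key = 15  [C.hot * 3 - 69]
15. n10.hot = 20  [len(C₀.pre) + 17]
16. n11.env = false  [C.hot > 20]
17. n11.tag = "yr"  ["yr"]
18. n11.sig = 5  [C.hot * 2 - 35]
19. n12.val = true  [terminal]
20. n13.env = false  [a.val and A₀.env]
21. n13.tag = "yz"  ["yz"]
22. n13.sig = 7  [7]
23. n14.mk = 17  [terminal]
24. n13.mk = true  [A.env == false]
25. n15.lim = 18  [terminal]
26. n11.mk = true  [true]
27. n10.pre = "pz"  ["pz"]
28. n10.mk = "kp"  ["kp"]
29. n10.key = 4  [C.hot - 16]
30. n16.fin = 14  [C₁.key * -1 + 18]
31. n17.val = true  [terminal]
32. n18.mk = 19  [terminal]
33. n16.acc = true  [h.mk > 18]
34. n5.mk = "pzm"  [C₁.pre ++ "m"]
35. n5.sig = 27  [C₁.key + C₀.key + 8]
36. n0.mk = "yk"  ["yk"]
37. n0.sig = 25  [S₂.sig * -1 + 52]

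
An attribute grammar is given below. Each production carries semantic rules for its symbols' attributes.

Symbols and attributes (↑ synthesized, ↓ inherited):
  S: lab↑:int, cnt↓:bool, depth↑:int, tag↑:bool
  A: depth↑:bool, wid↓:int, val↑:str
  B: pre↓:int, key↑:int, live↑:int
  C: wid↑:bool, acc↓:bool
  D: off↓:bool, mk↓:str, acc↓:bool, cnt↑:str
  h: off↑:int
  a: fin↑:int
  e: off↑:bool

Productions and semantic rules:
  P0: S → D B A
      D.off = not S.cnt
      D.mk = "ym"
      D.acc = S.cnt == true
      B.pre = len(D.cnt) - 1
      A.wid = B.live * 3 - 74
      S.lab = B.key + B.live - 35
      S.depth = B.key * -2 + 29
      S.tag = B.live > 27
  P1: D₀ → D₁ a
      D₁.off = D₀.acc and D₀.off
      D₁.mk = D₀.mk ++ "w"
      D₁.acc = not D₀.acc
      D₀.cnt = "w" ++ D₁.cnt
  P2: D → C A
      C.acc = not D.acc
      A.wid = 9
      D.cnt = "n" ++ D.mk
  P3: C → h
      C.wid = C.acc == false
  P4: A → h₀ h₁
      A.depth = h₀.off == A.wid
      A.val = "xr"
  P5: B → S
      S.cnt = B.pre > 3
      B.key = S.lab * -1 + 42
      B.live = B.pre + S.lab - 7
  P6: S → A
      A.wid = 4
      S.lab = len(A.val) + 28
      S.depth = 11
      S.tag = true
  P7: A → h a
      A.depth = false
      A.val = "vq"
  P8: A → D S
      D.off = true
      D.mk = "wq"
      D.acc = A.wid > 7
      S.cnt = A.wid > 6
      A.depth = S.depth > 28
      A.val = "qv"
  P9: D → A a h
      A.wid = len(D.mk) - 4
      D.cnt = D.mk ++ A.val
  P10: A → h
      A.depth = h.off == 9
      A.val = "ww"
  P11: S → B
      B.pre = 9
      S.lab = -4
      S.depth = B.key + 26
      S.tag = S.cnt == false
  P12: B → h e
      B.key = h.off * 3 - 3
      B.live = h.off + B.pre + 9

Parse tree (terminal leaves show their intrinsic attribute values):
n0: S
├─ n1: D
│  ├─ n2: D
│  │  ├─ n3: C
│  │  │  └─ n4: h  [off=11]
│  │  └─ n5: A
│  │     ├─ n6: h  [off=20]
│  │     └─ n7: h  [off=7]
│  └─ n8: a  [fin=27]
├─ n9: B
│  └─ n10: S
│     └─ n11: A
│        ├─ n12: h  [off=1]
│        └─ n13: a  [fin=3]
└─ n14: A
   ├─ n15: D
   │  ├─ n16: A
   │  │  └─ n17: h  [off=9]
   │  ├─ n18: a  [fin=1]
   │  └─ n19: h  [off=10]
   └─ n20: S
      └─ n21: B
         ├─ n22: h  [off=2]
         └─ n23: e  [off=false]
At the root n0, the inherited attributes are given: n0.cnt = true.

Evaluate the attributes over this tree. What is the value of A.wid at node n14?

1. n0.cnt = true  [given at root]
2. n1.off = false  [not S.cnt]
3. n1.mk = "ym"  ["ym"]
4. n1.acc = true  [S.cnt == true]
5. n2.off = false  [D₀.acc and D₀.off]
6. n2.mk = "ymw"  [D₀.mk ++ "w"]
7. n2.acc = false  [not D₀.acc]
8. n3.acc = true  [not D.acc]
9. n4.off = 11  [terminal]
10. n3.wid = false  [C.acc == false]
11. n5.wid = 9  [9]
12. n6.off = 20  [terminal]
13. n7.off = 7  [terminal]
14. n5.depth = false  [h₀.off == A.wid]
15. n5.val = "xr"  ["xr"]
16. n2.cnt = "nymw"  ["n" ++ D.mk]
17. n8.fin = 27  [terminal]
18. n1.cnt = "wnymw"  ["w" ++ D₁.cnt]
19. n9.pre = 4  [len(D.cnt) - 1]
20. n10.cnt = true  [B.pre > 3]
21. n11.wid = 4  [4]
22. n12.off = 1  [terminal]
23. n13.fin = 3  [terminal]
24. n11.depth = false  [false]
25. n11.val = "vq"  ["vq"]
26. n10.lab = 30  [len(A.val) + 28]
27. n10.depth = 11  [11]
28. n10.tag = true  [true]
29. n9.key = 12  [S.lab * -1 + 42]
30. n9.live = 27  [B.pre + S.lab - 7]
31. n14.wid = 7  [B.live * 3 - 74]
32. n15.off = true  [true]
33. n15.mk = "wq"  ["wq"]
34. n15.acc = false  [A.wid > 7]
35. n16.wid = -2  [len(D.mk) - 4]
36. n17.off = 9  [terminal]
37. n16.depth = true  [h.off == 9]
38. n16.val = "ww"  ["ww"]
39. n18.fin = 1  [terminal]
40. n19.off = 10  [terminal]
41. n15.cnt = "wqww"  [D.mk ++ A.val]
42. n20.cnt = true  [A.wid > 6]
43. n21.pre = 9  [9]
44. n22.off = 2  [terminal]
45. n23.off = false  [terminal]
46. n21.key = 3  [h.off * 3 - 3]
47. n21.live = 20  [h.off + B.pre + 9]
48. n20.lab = -4  [-4]
49. n20.depth = 29  [B.key + 26]
50. n20.tag = false  [S.cnt == false]
51. n14.depth = true  [S.depth > 28]
52. n14.val = "qv"  ["qv"]
53. n0.lab = 4  [B.key + B.live - 35]
54. n0.depth = 5  [B.key * -2 + 29]
55. n0.tag = false  [B.live > 27]

7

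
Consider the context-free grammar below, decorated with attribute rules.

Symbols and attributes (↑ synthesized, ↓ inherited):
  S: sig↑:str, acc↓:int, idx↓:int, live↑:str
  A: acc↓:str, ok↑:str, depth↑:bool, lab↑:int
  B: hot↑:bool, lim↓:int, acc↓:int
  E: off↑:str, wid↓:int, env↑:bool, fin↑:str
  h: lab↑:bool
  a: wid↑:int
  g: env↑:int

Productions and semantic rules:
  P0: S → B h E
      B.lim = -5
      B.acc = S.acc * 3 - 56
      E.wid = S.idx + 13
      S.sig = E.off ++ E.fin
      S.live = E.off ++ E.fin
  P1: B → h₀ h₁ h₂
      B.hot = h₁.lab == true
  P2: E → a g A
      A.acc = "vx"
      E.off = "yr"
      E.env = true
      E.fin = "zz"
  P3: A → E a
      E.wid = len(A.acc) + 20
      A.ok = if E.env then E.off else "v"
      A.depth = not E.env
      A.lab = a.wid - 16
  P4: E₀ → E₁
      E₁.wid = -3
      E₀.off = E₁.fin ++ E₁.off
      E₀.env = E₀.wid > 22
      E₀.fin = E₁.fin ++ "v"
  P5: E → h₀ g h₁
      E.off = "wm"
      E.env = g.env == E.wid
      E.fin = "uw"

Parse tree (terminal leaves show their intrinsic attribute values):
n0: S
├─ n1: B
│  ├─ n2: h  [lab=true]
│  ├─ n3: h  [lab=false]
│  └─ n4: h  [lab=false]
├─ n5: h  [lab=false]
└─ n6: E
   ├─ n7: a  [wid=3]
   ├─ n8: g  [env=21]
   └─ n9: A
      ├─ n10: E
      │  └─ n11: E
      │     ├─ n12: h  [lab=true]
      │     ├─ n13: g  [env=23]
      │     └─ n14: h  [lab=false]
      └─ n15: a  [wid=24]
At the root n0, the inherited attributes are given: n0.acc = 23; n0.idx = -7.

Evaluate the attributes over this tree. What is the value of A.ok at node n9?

1. n0.acc = 23  [given at root]
2. n0.idx = -7  [given at root]
3. n1.lim = -5  [-5]
4. n1.acc = 13  [S.acc * 3 - 56]
5. n2.lab = true  [terminal]
6. n3.lab = false  [terminal]
7. n4.lab = false  [terminal]
8. n1.hot = false  [h₁.lab == true]
9. n5.lab = false  [terminal]
10. n6.wid = 6  [S.idx + 13]
11. n7.wid = 3  [terminal]
12. n8.env = 21  [terminal]
13. n9.acc = "vx"  ["vx"]
14. n10.wid = 22  [len(A.acc) + 20]
15. n11.wid = -3  [-3]
16. n12.lab = true  [terminal]
17. n13.env = 23  [terminal]
18. n14.lab = false  [terminal]
19. n11.off = "wm"  ["wm"]
20. n11.env = false  [g.env == E.wid]
21. n11.fin = "uw"  ["uw"]
22. n10.off = "uwwm"  [E₁.fin ++ E₁.off]
23. n10.env = false  [E₀.wid > 22]
24. n10.fin = "uwv"  [E₁.fin ++ "v"]
25. n15.wid = 24  [terminal]
26. n9.ok = "v"  [if E.env then E.off else "v"]
27. n9.depth = true  [not E.env]
28. n9.lab = 8  [a.wid - 16]
29. n6.off = "yr"  ["yr"]
30. n6.env = true  [true]
31. n6.fin = "zz"  ["zz"]
32. n0.sig = "yrzz"  [E.off ++ E.fin]
33. n0.live = "yrzz"  [E.off ++ E.fin]

"v"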